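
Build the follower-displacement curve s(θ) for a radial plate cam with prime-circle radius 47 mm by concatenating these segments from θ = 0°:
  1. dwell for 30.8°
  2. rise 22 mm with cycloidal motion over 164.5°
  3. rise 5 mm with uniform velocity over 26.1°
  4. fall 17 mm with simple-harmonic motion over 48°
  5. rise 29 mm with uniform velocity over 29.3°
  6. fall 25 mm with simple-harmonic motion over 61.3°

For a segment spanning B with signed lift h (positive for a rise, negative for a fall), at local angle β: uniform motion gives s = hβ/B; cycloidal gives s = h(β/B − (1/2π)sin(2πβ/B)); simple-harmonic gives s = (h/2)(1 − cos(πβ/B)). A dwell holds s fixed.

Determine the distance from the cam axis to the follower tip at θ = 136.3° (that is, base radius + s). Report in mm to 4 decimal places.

seg 1 [0°–30.8°] dwell: s stays 0.0000
seg 2 [30.8°–195.3°] cycloidal, h=22: θ=136.3° here. β=105.5, B=164.5. 22·(0.6413 − sin(2π·0.6413)/(2π)) = 16.8260 → s = 16.8260
radial distance = base radius + s = 47 + 16.8260 = 63.8260

63.8260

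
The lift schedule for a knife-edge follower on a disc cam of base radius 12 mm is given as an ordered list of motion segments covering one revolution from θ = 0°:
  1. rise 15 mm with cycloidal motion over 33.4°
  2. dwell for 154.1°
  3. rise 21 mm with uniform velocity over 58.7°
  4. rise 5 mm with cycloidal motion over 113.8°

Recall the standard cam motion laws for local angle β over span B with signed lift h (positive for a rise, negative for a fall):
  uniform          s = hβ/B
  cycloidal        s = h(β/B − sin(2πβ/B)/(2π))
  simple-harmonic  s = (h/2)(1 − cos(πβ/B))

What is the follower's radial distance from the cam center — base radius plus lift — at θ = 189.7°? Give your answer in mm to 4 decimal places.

seg 1 [0°–33.4°] cycloidal, h=15: full span → s += 15 → s = 15.0000
seg 2 [33.4°–187.5°] dwell: s stays 15.0000
seg 3 [187.5°–246.2°] uniform, h=21: θ=189.7° here. β=2.2, B=58.7. 21·2.2/58.7 = 0.7871 → s = 15.7871
radial distance = base radius + s = 12 + 15.7871 = 27.7871

27.7871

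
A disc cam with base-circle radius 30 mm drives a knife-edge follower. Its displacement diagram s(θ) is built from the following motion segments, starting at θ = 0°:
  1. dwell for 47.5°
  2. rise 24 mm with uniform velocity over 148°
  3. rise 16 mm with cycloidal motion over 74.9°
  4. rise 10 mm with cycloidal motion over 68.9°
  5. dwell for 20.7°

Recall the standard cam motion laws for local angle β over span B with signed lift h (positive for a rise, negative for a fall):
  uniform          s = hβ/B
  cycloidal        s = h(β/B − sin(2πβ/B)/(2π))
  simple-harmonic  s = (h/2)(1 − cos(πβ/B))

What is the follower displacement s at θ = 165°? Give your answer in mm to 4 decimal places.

seg 1 [0°–47.5°] dwell: s stays 0.0000
seg 2 [47.5°–195.5°] uniform, h=24: θ=165° here. β=117.5, B=148. 24·117.5/148 = 19.0541 → s = 19.0541

19.0541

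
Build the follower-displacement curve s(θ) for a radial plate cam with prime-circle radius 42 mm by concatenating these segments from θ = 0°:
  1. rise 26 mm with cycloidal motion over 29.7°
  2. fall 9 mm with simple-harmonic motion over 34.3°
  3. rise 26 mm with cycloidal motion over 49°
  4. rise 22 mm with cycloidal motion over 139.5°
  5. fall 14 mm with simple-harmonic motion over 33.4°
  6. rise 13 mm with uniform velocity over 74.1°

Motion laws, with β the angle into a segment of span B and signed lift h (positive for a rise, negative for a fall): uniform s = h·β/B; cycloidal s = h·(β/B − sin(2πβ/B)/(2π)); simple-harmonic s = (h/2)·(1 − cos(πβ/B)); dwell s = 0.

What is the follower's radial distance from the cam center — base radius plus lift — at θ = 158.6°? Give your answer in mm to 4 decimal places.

seg 1 [0°–29.7°] cycloidal, h=26: full span → s += 26 → s = 26.0000
seg 2 [29.7°–64°] simple-harmonic, h=-9: full span → s += -9 → s = 17.0000
seg 3 [64°–113°] cycloidal, h=26: full span → s += 26 → s = 43.0000
seg 4 [113°–252.5°] cycloidal, h=22: θ=158.6° here. β=45.6, B=139.5. 22·(0.3269 − sin(2π·0.3269)/(2π)) = 4.0906 → s = 47.0906
radial distance = base radius + s = 42 + 47.0906 = 89.0906

89.0906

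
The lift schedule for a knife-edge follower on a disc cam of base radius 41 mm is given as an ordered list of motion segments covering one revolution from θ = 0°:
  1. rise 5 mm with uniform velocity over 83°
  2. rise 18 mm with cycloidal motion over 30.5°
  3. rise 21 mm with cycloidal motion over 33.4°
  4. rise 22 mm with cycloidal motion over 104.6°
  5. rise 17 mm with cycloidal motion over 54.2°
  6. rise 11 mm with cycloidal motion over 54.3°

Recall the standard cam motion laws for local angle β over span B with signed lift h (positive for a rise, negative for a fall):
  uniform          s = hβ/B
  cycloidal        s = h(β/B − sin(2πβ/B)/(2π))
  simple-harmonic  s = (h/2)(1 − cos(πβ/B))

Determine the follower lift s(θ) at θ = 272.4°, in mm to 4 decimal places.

seg 1 [0°–83°] uniform, h=5: full span → s += 5 → s = 5.0000
seg 2 [83°–113.5°] cycloidal, h=18: full span → s += 18 → s = 23.0000
seg 3 [113.5°–146.9°] cycloidal, h=21: full span → s += 21 → s = 44.0000
seg 4 [146.9°–251.5°] cycloidal, h=22: full span → s += 22 → s = 66.0000
seg 5 [251.5°–305.7°] cycloidal, h=17: θ=272.4° here. β=20.9, B=54.2. 17·(0.3856 − sin(2π·0.3856)/(2π)) = 4.7739 → s = 70.7739

70.7739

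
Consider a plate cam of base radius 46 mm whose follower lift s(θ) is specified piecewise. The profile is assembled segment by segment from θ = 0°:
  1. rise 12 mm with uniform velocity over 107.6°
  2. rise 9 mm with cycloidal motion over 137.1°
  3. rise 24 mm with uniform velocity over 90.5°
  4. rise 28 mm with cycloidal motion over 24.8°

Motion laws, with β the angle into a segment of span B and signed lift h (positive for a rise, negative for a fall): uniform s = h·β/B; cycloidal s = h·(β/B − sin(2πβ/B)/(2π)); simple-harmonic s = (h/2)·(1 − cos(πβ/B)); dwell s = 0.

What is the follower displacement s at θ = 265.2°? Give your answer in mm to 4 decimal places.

seg 1 [0°–107.6°] uniform, h=12: full span → s += 12 → s = 12.0000
seg 2 [107.6°–244.7°] cycloidal, h=9: full span → s += 9 → s = 21.0000
seg 3 [244.7°–335.2°] uniform, h=24: θ=265.2° here. β=20.5, B=90.5. 24·20.5/90.5 = 5.4365 → s = 26.4365

26.4365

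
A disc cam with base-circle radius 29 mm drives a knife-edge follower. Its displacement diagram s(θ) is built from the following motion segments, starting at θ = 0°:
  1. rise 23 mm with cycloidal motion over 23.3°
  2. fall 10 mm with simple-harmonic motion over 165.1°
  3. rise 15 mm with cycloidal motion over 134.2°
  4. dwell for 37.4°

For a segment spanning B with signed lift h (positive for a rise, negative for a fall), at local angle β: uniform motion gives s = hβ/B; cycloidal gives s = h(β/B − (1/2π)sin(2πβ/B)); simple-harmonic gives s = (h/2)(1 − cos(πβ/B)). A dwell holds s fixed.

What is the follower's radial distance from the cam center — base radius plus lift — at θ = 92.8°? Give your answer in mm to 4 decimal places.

seg 1 [0°–23.3°] cycloidal, h=23: full span → s += 23 → s = 23.0000
seg 2 [23.3°–188.4°] simple-harmonic, h=-10: θ=92.8° here. β=69.5, B=165.1. -10/2·(1 − cos(π·0.4210)) = -3.7711 → s = 19.2289
radial distance = base radius + s = 29 + 19.2289 = 48.2289

48.2289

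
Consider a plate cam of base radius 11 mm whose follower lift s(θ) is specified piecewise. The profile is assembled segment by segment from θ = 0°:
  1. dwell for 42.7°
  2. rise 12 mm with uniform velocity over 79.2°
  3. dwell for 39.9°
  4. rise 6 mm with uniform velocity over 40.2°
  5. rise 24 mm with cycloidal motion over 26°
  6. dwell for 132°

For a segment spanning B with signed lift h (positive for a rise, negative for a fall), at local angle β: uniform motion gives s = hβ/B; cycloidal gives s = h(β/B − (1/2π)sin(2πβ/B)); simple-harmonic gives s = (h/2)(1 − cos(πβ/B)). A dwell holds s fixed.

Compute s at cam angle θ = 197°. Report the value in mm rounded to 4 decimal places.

seg 1 [0°–42.7°] dwell: s stays 0.0000
seg 2 [42.7°–121.9°] uniform, h=12: full span → s += 12 → s = 12.0000
seg 3 [121.9°–161.8°] dwell: s stays 12.0000
seg 4 [161.8°–202°] uniform, h=6: θ=197° here. β=35.2, B=40.2. 6·35.2/40.2 = 5.2537 → s = 17.2537

17.2537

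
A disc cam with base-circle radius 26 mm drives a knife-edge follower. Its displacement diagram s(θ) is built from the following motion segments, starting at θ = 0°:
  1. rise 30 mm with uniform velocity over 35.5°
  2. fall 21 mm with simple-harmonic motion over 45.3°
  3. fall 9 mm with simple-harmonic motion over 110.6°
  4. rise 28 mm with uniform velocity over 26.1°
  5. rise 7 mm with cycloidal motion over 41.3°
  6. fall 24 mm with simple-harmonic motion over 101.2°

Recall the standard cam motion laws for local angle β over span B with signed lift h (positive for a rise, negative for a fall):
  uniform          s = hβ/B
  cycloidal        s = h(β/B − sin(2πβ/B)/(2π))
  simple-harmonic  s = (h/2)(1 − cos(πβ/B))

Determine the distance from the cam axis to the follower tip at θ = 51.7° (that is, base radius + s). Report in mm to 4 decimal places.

seg 1 [0°–35.5°] uniform, h=30: full span → s += 30 → s = 30.0000
seg 2 [35.5°–80.8°] simple-harmonic, h=-21: θ=51.7° here. β=16.2, B=45.3. -21/2·(1 − cos(π·0.3576)) = -5.9583 → s = 24.0417
radial distance = base radius + s = 26 + 24.0417 = 50.0417

50.0417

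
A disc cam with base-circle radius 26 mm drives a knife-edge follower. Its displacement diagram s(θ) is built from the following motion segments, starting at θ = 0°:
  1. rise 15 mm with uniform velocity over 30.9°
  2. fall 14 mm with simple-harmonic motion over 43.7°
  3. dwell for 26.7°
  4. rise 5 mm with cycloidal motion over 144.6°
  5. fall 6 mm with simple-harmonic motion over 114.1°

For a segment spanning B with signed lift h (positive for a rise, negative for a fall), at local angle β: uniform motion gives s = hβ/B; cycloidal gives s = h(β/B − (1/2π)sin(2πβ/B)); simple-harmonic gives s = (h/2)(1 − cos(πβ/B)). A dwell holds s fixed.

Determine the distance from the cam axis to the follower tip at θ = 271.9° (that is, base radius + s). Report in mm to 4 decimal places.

seg 1 [0°–30.9°] uniform, h=15: full span → s += 15 → s = 15.0000
seg 2 [30.9°–74.6°] simple-harmonic, h=-14: full span → s += -14 → s = 1.0000
seg 3 [74.6°–101.3°] dwell: s stays 1.0000
seg 4 [101.3°–245.9°] cycloidal, h=5: full span → s += 5 → s = 6.0000
seg 5 [245.9°–360°] simple-harmonic, h=-6: θ=271.9° here. β=26, B=114.1. -6/2·(1 − cos(π·0.2279)) = -0.7364 → s = 5.2636
radial distance = base radius + s = 26 + 5.2636 = 31.2636

31.2636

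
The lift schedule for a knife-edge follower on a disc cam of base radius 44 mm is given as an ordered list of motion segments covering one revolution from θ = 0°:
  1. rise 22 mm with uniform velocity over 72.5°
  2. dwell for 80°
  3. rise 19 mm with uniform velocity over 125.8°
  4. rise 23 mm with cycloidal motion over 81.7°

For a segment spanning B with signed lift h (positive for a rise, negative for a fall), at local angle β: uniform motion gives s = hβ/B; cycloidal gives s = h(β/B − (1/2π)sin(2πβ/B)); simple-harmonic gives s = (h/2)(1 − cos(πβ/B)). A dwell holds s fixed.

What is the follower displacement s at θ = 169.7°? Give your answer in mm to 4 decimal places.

seg 1 [0°–72.5°] uniform, h=22: full span → s += 22 → s = 22.0000
seg 2 [72.5°–152.5°] dwell: s stays 22.0000
seg 3 [152.5°–278.3°] uniform, h=19: θ=169.7° here. β=17.2, B=125.8. 19·17.2/125.8 = 2.5978 → s = 24.5978

24.5978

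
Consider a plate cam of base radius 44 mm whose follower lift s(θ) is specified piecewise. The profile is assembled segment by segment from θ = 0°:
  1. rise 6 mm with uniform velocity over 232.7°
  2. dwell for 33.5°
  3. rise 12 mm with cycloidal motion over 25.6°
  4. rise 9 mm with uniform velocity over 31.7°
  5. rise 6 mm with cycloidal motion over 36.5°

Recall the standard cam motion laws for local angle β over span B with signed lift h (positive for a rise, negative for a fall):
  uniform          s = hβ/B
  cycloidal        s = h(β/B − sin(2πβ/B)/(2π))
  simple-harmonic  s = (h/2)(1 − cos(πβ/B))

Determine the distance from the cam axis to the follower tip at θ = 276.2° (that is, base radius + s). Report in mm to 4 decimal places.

seg 1 [0°–232.7°] uniform, h=6: full span → s += 6 → s = 6.0000
seg 2 [232.7°–266.2°] dwell: s stays 6.0000
seg 3 [266.2°–291.8°] cycloidal, h=12: θ=276.2° here. β=10, B=25.6. 12·(0.3906 − sin(2π·0.3906)/(2π)) = 3.4759 → s = 9.4759
radial distance = base radius + s = 44 + 9.4759 = 53.4759

53.4759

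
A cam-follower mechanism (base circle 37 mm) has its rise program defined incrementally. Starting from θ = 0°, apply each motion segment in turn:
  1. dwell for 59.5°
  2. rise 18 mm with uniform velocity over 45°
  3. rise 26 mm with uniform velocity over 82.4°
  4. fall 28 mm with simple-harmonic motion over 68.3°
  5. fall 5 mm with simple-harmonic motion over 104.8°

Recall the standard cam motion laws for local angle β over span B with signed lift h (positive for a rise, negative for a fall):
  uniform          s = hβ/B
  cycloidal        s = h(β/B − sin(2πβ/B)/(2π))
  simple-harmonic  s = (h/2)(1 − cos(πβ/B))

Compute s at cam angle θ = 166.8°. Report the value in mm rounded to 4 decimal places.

seg 1 [0°–59.5°] dwell: s stays 0.0000
seg 2 [59.5°–104.5°] uniform, h=18: full span → s += 18 → s = 18.0000
seg 3 [104.5°–186.9°] uniform, h=26: θ=166.8° here. β=62.3, B=82.4. 26·62.3/82.4 = 19.6578 → s = 37.6578

37.6578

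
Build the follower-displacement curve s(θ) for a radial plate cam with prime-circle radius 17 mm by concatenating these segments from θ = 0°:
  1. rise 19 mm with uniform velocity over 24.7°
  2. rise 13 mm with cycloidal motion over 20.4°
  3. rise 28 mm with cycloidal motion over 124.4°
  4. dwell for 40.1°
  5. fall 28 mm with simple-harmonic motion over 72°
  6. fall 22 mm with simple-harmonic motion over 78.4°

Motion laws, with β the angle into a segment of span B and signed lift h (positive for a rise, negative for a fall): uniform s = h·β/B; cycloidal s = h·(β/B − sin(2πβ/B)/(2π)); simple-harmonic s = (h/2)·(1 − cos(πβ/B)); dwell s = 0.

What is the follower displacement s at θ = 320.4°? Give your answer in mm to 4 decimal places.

seg 1 [0°–24.7°] uniform, h=19: full span → s += 19 → s = 19.0000
seg 2 [24.7°–45.1°] cycloidal, h=13: full span → s += 13 → s = 32.0000
seg 3 [45.1°–169.5°] cycloidal, h=28: full span → s += 28 → s = 60.0000
seg 4 [169.5°–209.6°] dwell: s stays 60.0000
seg 5 [209.6°–281.6°] simple-harmonic, h=-28: full span → s += -28 → s = 32.0000
seg 6 [281.6°–360°] simple-harmonic, h=-22: θ=320.4° here. β=38.8, B=78.4. -22/2·(1 − cos(π·0.4949)) = -10.8237 → s = 21.1763

21.1763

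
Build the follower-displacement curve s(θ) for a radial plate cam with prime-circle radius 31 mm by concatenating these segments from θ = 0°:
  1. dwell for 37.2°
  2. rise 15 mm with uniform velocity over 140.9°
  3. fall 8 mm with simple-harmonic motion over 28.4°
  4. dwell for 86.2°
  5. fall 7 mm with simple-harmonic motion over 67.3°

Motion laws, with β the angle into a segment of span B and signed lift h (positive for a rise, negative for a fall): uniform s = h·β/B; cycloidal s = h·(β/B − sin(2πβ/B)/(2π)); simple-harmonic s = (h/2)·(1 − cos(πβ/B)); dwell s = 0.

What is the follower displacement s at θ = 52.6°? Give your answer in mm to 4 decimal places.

seg 1 [0°–37.2°] dwell: s stays 0.0000
seg 2 [37.2°–178.1°] uniform, h=15: θ=52.6° here. β=15.4, B=140.9. 15·15.4/140.9 = 1.6395 → s = 1.6395

1.6395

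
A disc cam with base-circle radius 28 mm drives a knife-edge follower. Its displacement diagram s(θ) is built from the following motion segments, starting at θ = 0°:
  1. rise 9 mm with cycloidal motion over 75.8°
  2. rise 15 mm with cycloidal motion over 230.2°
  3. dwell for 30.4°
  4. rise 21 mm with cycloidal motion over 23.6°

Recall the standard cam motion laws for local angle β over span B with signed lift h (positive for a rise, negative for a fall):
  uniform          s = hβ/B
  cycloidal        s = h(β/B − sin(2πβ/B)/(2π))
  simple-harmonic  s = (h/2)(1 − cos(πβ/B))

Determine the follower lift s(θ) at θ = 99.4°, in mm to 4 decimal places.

seg 1 [0°–75.8°] cycloidal, h=9: full span → s += 9 → s = 9.0000
seg 2 [75.8°–306°] cycloidal, h=15: θ=99.4° here. β=23.6, B=230.2. 15·(0.1025 − sin(2π·0.1025)/(2π)) = 0.1042 → s = 9.1042

9.1042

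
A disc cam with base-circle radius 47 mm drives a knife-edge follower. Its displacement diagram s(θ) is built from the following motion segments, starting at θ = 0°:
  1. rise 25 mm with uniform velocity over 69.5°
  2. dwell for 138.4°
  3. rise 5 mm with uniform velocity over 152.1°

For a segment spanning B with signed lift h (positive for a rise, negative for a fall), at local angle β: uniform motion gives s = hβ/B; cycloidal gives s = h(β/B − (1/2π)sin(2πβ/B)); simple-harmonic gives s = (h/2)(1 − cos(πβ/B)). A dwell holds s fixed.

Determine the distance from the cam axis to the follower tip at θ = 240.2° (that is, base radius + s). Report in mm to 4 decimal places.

seg 1 [0°–69.5°] uniform, h=25: full span → s += 25 → s = 25.0000
seg 2 [69.5°–207.9°] dwell: s stays 25.0000
seg 3 [207.9°–360°] uniform, h=5: θ=240.2° here. β=32.3, B=152.1. 5·32.3/152.1 = 1.0618 → s = 26.0618
radial distance = base radius + s = 47 + 26.0618 = 73.0618

73.0618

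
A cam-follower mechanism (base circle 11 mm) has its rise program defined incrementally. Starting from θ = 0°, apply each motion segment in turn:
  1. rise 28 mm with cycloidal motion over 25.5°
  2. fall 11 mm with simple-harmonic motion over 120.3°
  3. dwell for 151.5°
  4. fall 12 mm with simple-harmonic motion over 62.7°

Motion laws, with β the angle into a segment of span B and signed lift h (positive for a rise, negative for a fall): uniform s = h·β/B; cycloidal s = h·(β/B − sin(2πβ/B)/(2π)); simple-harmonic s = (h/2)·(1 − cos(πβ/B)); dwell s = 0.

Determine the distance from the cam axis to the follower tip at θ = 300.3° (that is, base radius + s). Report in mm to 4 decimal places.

seg 1 [0°–25.5°] cycloidal, h=28: full span → s += 28 → s = 28.0000
seg 2 [25.5°–145.8°] simple-harmonic, h=-11: full span → s += -11 → s = 17.0000
seg 3 [145.8°–297.3°] dwell: s stays 17.0000
seg 4 [297.3°–360°] simple-harmonic, h=-12: θ=300.3° here. β=3, B=62.7. -12/2·(1 − cos(π·0.0478)) = -0.0677 → s = 16.9323
radial distance = base radius + s = 11 + 16.9323 = 27.9323

27.9323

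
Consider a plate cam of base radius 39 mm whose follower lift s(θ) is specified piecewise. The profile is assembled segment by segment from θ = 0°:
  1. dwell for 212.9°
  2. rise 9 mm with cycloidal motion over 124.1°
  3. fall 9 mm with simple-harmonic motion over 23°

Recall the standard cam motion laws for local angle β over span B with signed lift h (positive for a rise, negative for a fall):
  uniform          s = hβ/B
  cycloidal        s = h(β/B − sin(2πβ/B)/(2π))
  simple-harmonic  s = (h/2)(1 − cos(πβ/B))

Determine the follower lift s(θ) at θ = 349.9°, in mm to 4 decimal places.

seg 1 [0°–212.9°] dwell: s stays 0.0000
seg 2 [212.9°–337°] cycloidal, h=9: full span → s += 9 → s = 9.0000
seg 3 [337°–360°] simple-harmonic, h=-9: θ=349.9° here. β=12.9, B=23. -9/2·(1 − cos(π·0.5609)) = -5.3553 → s = 3.6447

3.6447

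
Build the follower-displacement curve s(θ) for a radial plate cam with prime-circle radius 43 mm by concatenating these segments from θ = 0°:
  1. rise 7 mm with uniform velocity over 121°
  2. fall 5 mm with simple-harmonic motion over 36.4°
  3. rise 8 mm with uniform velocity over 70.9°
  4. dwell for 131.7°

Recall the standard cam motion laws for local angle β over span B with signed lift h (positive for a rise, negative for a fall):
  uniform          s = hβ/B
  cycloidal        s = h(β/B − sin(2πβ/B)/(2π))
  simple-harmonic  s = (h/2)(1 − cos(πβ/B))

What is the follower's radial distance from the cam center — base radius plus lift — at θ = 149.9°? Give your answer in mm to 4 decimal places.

seg 1 [0°–121°] uniform, h=7: full span → s += 7 → s = 7.0000
seg 2 [121°–157.4°] simple-harmonic, h=-5: θ=149.9° here. β=28.9, B=36.4. -5/2·(1 − cos(π·0.7940)) = -4.4943 → s = 2.5057
radial distance = base radius + s = 43 + 2.5057 = 45.5057

45.5057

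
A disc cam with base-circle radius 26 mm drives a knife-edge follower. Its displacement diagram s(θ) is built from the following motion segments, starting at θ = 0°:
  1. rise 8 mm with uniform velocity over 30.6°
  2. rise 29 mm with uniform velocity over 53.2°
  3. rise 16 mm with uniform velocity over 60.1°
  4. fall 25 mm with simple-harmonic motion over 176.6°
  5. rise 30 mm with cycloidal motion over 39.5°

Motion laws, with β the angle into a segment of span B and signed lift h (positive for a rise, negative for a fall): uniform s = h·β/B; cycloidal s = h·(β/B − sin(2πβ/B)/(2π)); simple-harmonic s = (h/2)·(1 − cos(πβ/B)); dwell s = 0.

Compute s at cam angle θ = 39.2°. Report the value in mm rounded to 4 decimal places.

seg 1 [0°–30.6°] uniform, h=8: full span → s += 8 → s = 8.0000
seg 2 [30.6°–83.8°] uniform, h=29: θ=39.2° here. β=8.6, B=53.2. 29·8.6/53.2 = 4.6880 → s = 12.6880

12.6880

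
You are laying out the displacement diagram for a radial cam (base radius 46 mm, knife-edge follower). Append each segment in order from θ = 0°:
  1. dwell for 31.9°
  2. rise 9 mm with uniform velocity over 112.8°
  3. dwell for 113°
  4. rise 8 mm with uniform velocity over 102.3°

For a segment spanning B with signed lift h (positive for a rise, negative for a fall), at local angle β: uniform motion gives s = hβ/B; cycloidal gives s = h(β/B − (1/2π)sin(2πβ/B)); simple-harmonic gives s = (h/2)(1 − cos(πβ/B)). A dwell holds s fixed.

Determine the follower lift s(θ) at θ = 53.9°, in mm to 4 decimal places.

seg 1 [0°–31.9°] dwell: s stays 0.0000
seg 2 [31.9°–144.7°] uniform, h=9: θ=53.9° here. β=22, B=112.8. 9·22/112.8 = 1.7553 → s = 1.7553

1.7553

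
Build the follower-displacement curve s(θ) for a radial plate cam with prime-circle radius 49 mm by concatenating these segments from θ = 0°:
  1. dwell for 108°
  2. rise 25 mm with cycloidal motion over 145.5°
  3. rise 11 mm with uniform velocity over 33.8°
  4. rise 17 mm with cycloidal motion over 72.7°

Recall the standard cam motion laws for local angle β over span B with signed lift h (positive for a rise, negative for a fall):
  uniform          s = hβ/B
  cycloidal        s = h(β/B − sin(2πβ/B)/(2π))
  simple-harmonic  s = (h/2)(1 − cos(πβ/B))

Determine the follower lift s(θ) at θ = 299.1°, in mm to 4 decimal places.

seg 1 [0°–108°] dwell: s stays 0.0000
seg 2 [108°–253.5°] cycloidal, h=25: full span → s += 25 → s = 25.0000
seg 3 [253.5°–287.3°] uniform, h=11: full span → s += 11 → s = 36.0000
seg 4 [287.3°–360°] cycloidal, h=17: θ=299.1° here. β=11.8, B=72.7. 17·(0.1623 − sin(2π·0.1623)/(2π)) = 0.4540 → s = 36.4540

36.4540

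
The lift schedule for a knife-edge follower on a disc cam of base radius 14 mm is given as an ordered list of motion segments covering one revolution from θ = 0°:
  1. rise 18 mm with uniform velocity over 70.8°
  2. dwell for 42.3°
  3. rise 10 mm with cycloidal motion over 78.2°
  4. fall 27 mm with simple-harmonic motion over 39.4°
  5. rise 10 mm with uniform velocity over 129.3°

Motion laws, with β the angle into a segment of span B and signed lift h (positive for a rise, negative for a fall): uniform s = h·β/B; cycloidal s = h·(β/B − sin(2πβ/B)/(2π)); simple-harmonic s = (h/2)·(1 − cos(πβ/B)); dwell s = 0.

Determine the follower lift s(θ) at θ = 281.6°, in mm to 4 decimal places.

seg 1 [0°–70.8°] uniform, h=18: full span → s += 18 → s = 18.0000
seg 2 [70.8°–113.1°] dwell: s stays 18.0000
seg 3 [113.1°–191.3°] cycloidal, h=10: full span → s += 10 → s = 28.0000
seg 4 [191.3°–230.7°] simple-harmonic, h=-27: full span → s += -27 → s = 1.0000
seg 5 [230.7°–360°] uniform, h=10: θ=281.6° here. β=50.9, B=129.3. 10·50.9/129.3 = 3.9366 → s = 4.9366

4.9366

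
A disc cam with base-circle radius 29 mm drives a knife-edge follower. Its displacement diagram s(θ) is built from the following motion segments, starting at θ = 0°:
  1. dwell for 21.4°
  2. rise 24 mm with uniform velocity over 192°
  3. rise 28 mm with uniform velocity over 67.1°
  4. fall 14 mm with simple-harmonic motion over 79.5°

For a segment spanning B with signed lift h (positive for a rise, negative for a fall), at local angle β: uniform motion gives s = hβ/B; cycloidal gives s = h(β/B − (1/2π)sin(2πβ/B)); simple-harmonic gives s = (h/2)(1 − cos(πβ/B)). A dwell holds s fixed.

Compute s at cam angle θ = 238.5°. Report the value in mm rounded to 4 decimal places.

seg 1 [0°–21.4°] dwell: s stays 0.0000
seg 2 [21.4°–213.4°] uniform, h=24: full span → s += 24 → s = 24.0000
seg 3 [213.4°–280.5°] uniform, h=28: θ=238.5° here. β=25.1, B=67.1. 28·25.1/67.1 = 10.4739 → s = 34.4739

34.4739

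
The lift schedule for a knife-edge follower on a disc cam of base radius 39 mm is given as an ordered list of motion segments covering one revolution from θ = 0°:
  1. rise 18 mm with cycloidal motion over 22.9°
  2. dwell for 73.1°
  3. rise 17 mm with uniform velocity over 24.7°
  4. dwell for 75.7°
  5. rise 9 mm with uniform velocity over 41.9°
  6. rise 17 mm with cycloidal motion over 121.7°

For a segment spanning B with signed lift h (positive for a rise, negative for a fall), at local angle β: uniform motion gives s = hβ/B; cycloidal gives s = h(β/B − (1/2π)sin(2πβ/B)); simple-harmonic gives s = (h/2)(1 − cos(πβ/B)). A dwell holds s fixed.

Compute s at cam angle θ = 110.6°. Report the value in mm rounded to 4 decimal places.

seg 1 [0°–22.9°] cycloidal, h=18: full span → s += 18 → s = 18.0000
seg 2 [22.9°–96°] dwell: s stays 18.0000
seg 3 [96°–120.7°] uniform, h=17: θ=110.6° here. β=14.6, B=24.7. 17·14.6/24.7 = 10.0486 → s = 28.0486

28.0486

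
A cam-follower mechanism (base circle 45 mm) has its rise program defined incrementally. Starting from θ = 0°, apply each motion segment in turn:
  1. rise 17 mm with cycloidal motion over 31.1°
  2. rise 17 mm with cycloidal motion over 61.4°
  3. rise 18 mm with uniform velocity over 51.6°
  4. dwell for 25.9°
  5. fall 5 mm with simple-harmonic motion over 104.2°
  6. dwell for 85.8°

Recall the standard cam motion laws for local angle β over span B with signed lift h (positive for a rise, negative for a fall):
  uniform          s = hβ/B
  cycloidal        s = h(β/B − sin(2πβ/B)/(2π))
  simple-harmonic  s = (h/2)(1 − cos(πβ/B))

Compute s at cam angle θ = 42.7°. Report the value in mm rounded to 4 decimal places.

seg 1 [0°–31.1°] cycloidal, h=17: full span → s += 17 → s = 17.0000
seg 2 [31.1°–92.5°] cycloidal, h=17: θ=42.7° here. β=11.6, B=61.4. 17·(0.1889 − sin(2π·0.1889)/(2π)) = 0.7029 → s = 17.7029

17.7029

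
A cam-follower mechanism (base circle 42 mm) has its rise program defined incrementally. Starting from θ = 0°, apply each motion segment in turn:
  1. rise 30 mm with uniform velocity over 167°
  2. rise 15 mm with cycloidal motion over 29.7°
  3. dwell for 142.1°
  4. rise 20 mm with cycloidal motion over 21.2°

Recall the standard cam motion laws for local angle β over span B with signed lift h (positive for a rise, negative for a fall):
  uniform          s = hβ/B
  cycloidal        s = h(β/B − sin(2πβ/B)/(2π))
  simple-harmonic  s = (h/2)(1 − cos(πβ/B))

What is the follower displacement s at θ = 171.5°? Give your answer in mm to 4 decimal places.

seg 1 [0°–167°] uniform, h=30: full span → s += 30 → s = 30.0000
seg 2 [167°–196.7°] cycloidal, h=15: θ=171.5° here. β=4.5, B=29.7. 15·(0.1515 − sin(2π·0.1515)/(2π)) = 0.3281 → s = 30.3281

30.3281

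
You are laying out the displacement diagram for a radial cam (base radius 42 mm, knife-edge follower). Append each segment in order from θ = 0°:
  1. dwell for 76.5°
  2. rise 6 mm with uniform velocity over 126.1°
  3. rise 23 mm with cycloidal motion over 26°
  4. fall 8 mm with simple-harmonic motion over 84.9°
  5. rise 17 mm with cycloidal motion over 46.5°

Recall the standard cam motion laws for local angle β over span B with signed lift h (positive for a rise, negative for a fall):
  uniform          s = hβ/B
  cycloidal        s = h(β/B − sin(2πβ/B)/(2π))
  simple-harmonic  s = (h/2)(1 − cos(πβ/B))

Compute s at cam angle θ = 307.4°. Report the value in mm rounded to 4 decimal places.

seg 1 [0°–76.5°] dwell: s stays 0.0000
seg 2 [76.5°–202.6°] uniform, h=6: full span → s += 6 → s = 6.0000
seg 3 [202.6°–228.6°] cycloidal, h=23: full span → s += 23 → s = 29.0000
seg 4 [228.6°–313.5°] simple-harmonic, h=-8: θ=307.4° here. β=78.8, B=84.9. -8/2·(1 − cos(π·0.9282)) = -7.8985 → s = 21.1015

21.1015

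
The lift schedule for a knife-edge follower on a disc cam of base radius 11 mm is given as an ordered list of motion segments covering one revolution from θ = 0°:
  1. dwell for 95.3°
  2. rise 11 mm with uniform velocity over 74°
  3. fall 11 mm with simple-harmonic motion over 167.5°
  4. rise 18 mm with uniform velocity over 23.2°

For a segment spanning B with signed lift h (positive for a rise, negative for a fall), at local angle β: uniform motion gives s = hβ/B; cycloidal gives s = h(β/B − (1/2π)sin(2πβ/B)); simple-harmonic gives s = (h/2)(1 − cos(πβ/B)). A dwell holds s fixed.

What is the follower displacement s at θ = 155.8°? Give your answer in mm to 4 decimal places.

seg 1 [0°–95.3°] dwell: s stays 0.0000
seg 2 [95.3°–169.3°] uniform, h=11: θ=155.8° here. β=60.5, B=74. 11·60.5/74 = 8.9932 → s = 8.9932

8.9932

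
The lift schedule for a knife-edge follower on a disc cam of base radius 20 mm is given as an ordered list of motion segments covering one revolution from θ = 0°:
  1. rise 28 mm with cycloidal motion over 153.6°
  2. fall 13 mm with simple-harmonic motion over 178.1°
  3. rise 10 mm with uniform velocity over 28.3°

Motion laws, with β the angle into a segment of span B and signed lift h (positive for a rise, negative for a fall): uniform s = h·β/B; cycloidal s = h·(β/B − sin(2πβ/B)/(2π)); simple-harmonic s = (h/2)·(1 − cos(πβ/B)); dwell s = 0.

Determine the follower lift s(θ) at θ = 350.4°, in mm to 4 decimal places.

seg 1 [0°–153.6°] cycloidal, h=28: full span → s += 28 → s = 28.0000
seg 2 [153.6°–331.7°] simple-harmonic, h=-13: full span → s += -13 → s = 15.0000
seg 3 [331.7°–360°] uniform, h=10: θ=350.4° here. β=18.7, B=28.3. 10·18.7/28.3 = 6.6078 → s = 21.6078

21.6078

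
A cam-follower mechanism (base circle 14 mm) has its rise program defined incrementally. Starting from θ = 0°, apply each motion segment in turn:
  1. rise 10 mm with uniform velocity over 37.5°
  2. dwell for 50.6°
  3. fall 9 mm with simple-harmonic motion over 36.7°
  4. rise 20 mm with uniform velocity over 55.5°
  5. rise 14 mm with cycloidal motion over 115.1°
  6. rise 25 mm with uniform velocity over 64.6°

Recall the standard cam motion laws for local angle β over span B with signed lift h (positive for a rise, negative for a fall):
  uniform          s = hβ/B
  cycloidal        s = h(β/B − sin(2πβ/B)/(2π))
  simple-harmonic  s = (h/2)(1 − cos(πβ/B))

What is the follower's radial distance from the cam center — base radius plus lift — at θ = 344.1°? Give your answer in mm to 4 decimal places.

seg 1 [0°–37.5°] uniform, h=10: full span → s += 10 → s = 10.0000
seg 2 [37.5°–88.1°] dwell: s stays 10.0000
seg 3 [88.1°–124.8°] simple-harmonic, h=-9: full span → s += -9 → s = 1.0000
seg 4 [124.8°–180.3°] uniform, h=20: full span → s += 20 → s = 21.0000
seg 5 [180.3°–295.4°] cycloidal, h=14: full span → s += 14 → s = 35.0000
seg 6 [295.4°–360°] uniform, h=25: θ=344.1° here. β=48.7, B=64.6. 25·48.7/64.6 = 18.8467 → s = 53.8467
radial distance = base radius + s = 14 + 53.8467 = 67.8467

67.8467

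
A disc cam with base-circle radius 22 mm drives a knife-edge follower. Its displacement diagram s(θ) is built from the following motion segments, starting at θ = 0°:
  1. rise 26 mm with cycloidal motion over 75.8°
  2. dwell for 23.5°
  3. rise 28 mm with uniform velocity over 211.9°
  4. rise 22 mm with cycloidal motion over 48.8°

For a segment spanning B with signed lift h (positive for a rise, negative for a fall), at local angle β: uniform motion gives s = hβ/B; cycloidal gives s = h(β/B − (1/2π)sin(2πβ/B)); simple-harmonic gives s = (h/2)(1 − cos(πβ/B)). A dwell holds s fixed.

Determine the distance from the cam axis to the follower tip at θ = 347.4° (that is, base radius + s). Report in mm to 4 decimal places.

seg 1 [0°–75.8°] cycloidal, h=26: full span → s += 26 → s = 26.0000
seg 2 [75.8°–99.3°] dwell: s stays 26.0000
seg 3 [99.3°–311.2°] uniform, h=28: full span → s += 28 → s = 54.0000
seg 4 [311.2°–360°] cycloidal, h=22: θ=347.4° here. β=36.2, B=48.8. 22·(0.7418 − sin(2π·0.7418)/(2π)) = 19.8164 → s = 73.8164
radial distance = base radius + s = 22 + 73.8164 = 95.8164

95.8164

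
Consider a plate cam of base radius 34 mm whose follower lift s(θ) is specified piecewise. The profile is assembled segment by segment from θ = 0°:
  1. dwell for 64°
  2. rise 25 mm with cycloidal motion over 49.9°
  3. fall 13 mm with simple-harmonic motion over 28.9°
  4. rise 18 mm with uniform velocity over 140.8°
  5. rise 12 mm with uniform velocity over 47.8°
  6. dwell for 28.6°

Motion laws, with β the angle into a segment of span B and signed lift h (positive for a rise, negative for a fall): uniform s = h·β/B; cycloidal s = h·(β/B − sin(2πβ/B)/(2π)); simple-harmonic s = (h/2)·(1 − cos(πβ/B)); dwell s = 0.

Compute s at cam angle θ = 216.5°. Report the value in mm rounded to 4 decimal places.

seg 1 [0°–64°] dwell: s stays 0.0000
seg 2 [64°–113.9°] cycloidal, h=25: full span → s += 25 → s = 25.0000
seg 3 [113.9°–142.8°] simple-harmonic, h=-13: full span → s += -13 → s = 12.0000
seg 4 [142.8°–283.6°] uniform, h=18: θ=216.5° here. β=73.7, B=140.8. 18·73.7/140.8 = 9.4219 → s = 21.4219

21.4219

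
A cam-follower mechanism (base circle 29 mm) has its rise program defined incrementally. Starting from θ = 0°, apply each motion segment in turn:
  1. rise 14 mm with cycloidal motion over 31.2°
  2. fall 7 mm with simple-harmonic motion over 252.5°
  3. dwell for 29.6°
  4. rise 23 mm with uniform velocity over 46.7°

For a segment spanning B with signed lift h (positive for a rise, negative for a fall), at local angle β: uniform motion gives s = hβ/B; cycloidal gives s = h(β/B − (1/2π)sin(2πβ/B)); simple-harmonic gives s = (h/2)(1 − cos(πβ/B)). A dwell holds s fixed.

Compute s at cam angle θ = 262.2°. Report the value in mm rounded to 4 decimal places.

seg 1 [0°–31.2°] cycloidal, h=14: full span → s += 14 → s = 14.0000
seg 2 [31.2°–283.7°] simple-harmonic, h=-7: θ=262.2° here. β=231, B=252.5. -7/2·(1 − cos(π·0.9149)) = -6.8755 → s = 7.1245

7.1245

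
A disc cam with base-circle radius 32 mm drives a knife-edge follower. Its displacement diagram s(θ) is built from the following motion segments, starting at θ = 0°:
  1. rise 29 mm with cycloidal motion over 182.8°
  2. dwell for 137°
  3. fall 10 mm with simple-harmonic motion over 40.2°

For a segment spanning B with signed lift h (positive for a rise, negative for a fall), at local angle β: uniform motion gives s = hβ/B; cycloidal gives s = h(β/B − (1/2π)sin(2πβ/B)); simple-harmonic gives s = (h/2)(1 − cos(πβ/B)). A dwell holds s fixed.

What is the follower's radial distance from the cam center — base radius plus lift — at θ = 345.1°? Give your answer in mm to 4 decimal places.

seg 1 [0°–182.8°] cycloidal, h=29: full span → s += 29 → s = 29.0000
seg 2 [182.8°–319.8°] dwell: s stays 29.0000
seg 3 [319.8°–360°] simple-harmonic, h=-10: θ=345.1° here. β=25.3, B=40.2. -10/2·(1 − cos(π·0.6294)) = -6.9764 → s = 22.0236
radial distance = base radius + s = 32 + 22.0236 = 54.0236

54.0236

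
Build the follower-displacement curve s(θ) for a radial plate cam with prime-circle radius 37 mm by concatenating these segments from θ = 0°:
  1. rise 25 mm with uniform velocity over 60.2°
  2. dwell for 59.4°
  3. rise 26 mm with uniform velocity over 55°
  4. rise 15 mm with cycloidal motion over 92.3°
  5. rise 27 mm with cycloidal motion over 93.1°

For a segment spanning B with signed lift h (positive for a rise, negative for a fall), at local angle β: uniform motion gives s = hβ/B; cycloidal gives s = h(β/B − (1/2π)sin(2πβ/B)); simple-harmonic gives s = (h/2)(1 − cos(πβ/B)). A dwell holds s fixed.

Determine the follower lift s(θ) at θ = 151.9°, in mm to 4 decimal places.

seg 1 [0°–60.2°] uniform, h=25: full span → s += 25 → s = 25.0000
seg 2 [60.2°–119.6°] dwell: s stays 25.0000
seg 3 [119.6°–174.6°] uniform, h=26: θ=151.9° here. β=32.3, B=55. 26·32.3/55 = 15.2691 → s = 40.2691

40.2691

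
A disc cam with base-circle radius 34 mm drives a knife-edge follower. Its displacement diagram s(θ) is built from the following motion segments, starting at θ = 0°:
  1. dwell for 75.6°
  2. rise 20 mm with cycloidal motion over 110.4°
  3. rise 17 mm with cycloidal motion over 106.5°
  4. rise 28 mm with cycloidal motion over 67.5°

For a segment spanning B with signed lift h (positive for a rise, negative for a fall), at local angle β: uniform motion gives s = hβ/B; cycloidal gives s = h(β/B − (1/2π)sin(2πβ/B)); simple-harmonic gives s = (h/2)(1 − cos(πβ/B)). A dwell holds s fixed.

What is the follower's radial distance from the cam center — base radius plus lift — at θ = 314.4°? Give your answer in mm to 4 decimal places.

seg 1 [0°–75.6°] dwell: s stays 0.0000
seg 2 [75.6°–186°] cycloidal, h=20: full span → s += 20 → s = 20.0000
seg 3 [186°–292.5°] cycloidal, h=17: full span → s += 17 → s = 37.0000
seg 4 [292.5°–360°] cycloidal, h=28: θ=314.4° here. β=21.9, B=67.5. 28·(0.3244 − sin(2π·0.3244)/(2π)) = 5.1068 → s = 42.1068
radial distance = base radius + s = 34 + 42.1068 = 76.1068

76.1068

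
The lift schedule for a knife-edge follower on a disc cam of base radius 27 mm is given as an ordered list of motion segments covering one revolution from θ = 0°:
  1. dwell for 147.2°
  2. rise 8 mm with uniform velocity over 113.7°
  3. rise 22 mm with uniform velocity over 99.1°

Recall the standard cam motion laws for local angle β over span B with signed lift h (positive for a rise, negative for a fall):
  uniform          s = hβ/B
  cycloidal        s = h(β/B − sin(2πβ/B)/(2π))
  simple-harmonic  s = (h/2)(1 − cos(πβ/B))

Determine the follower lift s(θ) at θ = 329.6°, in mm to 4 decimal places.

seg 1 [0°–147.2°] dwell: s stays 0.0000
seg 2 [147.2°–260.9°] uniform, h=8: full span → s += 8 → s = 8.0000
seg 3 [260.9°–360°] uniform, h=22: θ=329.6° here. β=68.7, B=99.1. 22·68.7/99.1 = 15.2513 → s = 23.2513

23.2513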